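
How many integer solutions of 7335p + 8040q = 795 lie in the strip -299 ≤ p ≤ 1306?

3

gcd(8040, 7335) = 15  (8040 = 1*7335 + 705, 7335 = 10*705 + 285, 705 = 2*285 + 135, 285 = 2*135 + 15, 135 = 9*15).
Back-substituting, 7335*(57) + 8040*(-52) = 15.
Scale by 53: particular solution (3021, -2756); reduce p mod 536: (341, -311).
General solution: p = 341 + 536t, q = -311 - 489t for integer t.
-299 ≤ 341 + 536t ≤ 1306 gives t ∈ [-1, 1], which is 3 values.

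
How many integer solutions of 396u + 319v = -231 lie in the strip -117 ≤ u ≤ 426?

gcd(396, 319):
  396 = 1×319 + 77
  319 = 4×77 + 11
  77 = 7×11
so gcd(396, 319) = 11.
Back-substitute for Bézout coefficients:
  11 = 319 - 4×77
  ... = 396×(-4) + 319×(5)
Scale by -21: particular solution (84, -105); reduce u mod 29: (26, -33).
General solution: u = 26 + 29t, v = -33 - 36t for integer t.
-117 ≤ 26 + 29t ≤ 426 gives t ∈ [-4, 13], which is 18 values.

18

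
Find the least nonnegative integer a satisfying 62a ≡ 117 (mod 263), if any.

74

gcd(263, 62) = 1  (263 = 4×62 + 15, 62 = 4×15 + 2, 15 = 7×2 + 1, 2 = 2×1).
1 divides 117, so solutions exist.
Back-substituting, 62×(-123) + 263×(29) = 1.
So 62×(-123) ≡ 1 (mod 263); multiply by 117: a ≡ -14391 (mod 263).
Smallest nonnegative: a = -14391 mod 263 = 74.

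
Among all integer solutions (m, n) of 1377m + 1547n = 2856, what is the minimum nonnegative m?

gcd(1547, 1377) = 17  (1547 = 1*1377 + 170, 1377 = 8*170 + 17, 170 = 10*17).
17 divides 2856, so solutions exist.
Back-substituting, 1377*(9) + 1547*(-8) = 17.
Scale by 2856/17 = 168: (m₀, n₀) = (1512, -1344).
General solution: m = 1512 + 91t, n = -1344 - 81t for integer t.
m ≥ 0: smallest is 1512 mod 91 = 56 (at t = -16), with n = -48.

56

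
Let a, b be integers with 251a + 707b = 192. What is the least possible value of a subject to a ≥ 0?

74

gcd(707, 251) = 1  (707 = 2*251 + 205, 251 = 1*205 + 46, 205 = 4*46 + 21, 46 = 2*21 + 4, 21 = 5*4 + 1, 4 = 4*1).
1 divides 192, so solutions exist.
Back-substituting, 251*(-169) + 707*(60) = 1.
Scale by 192/1 = 192: (a₀, b₀) = (-32448, 11520).
General solution: a = -32448 + 707t, b = 11520 - 251t for integer t.
a ≥ 0: smallest is -32448 mod 707 = 74 (at t = 46), with b = -26.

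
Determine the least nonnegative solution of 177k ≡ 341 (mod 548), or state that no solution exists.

gcd(548, 177):
  548 = 3*177 + 17
  177 = 10*17 + 7
  17 = 2*7 + 3
  7 = 2*3 + 1
  3 = 3*1
so gcd(548, 177) = 1.
1 divides 341, so solutions exist.
Back-substitute for Bézout coefficients:
  1 = 7 - 2*3
  ... = 177*(161) + 548*(-52)
So 177*(161) ≡ 1 (mod 548); multiply by 341: k ≡ 54901 (mod 548).
Smallest nonnegative: k = 54901 mod 548 = 101.

101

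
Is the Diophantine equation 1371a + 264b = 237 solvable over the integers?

yes

gcd(1371, 264) = 3.
3 divides 237, so integer solutions exist.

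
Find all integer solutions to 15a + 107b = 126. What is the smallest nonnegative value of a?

94

gcd(107, 15) = 1.
1 divides 126, so solutions exist.
By Bézout, 15×(50) + 107×(-7) = 1.
Scale by 126/1 = 126: (a₀, b₀) = (6300, -882).
General solution: a = 6300 + 107t, b = -882 - 15t for integer t.
a ≥ 0: smallest is 6300 mod 107 = 94 (at t = -58), with b = -12.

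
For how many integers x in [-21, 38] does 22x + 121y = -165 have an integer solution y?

gcd(121, 22):
  121 = 5×22 + 11
  22 = 2×11
so gcd(121, 22) = 11.
Back-substitute for Bézout coefficients:
  11 = 121 - 5×22
  ... = 22×(-5) + 121×(1)
Scale by -15: particular solution (75, -15); reduce x mod 11: (9, -3).
General solution: x = 9 + 11t, y = -3 - 2t for integer t.
-21 ≤ 9 + 11t ≤ 38 gives t ∈ [-2, 2], which is 5 values.

5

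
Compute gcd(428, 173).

gcd(428, 173) = 1  (428 = 2·173 + 82, 173 = 2·82 + 9, 82 = 9·9 + 1, 9 = 9·1).

1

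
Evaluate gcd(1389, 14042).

1

gcd(14042, 1389) = 1  (14042 = 10*1389 + 152, 1389 = 9*152 + 21, 152 = 7*21 + 5, 21 = 4*5 + 1, 5 = 5*1).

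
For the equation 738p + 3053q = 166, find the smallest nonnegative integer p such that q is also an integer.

1928

gcd(3053, 738) = 1.
1 divides 166, so solutions exist.
By Bézout, 738·(-393) + 3053·(95) = 1.
Scale by 166/1 = 166: (p₀, q₀) = (-65238, 15770).
General solution: p = -65238 + 3053t, q = 15770 - 738t for integer t.
p ≥ 0: smallest is -65238 mod 3053 = 1928 (at t = 22), with q = -466.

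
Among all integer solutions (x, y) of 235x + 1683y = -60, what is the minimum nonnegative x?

1074

gcd(1683, 235):
  1683 = 7·235 + 38
  235 = 6·38 + 7
  38 = 5·7 + 3
  7 = 2·3 + 1
  3 = 3·1
so gcd(1683, 235) = 1.
1 divides -60, so solutions exist.
Back-substitute for Bézout coefficients:
  1 = 7 - 2·3
  ... = 235·(487) + 1683·(-68)
Scale by -60/1 = -60: (x₀, y₀) = (-29220, 4080).
General solution: x = -29220 + 1683t, y = 4080 - 235t for integer t.
x ≥ 0: smallest is -29220 mod 1683 = 1074 (at t = 18), with y = -150.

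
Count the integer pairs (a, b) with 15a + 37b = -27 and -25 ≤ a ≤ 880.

25

gcd(37, 15) = 1  (37 = 2×15 + 7, 15 = 2×7 + 1, 7 = 7×1).
Back-substituting, 15×(5) + 37×(-2) = 1.
Scale by -27: particular solution (-135, 54); reduce a mod 37: (13, -6).
General solution: a = 13 + 37t, b = -6 - 15t for integer t.
-25 ≤ 13 + 37t ≤ 880 gives t ∈ [-1, 23], which is 25 values.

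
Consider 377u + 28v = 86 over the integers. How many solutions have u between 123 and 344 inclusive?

8

gcd(377, 28) = 1  (377 = 13·28 + 13, 28 = 2·13 + 2, 13 = 6·2 + 1, 2 = 2·1).
Back-substituting, 377·(13) + 28·(-175) = 1.
Scale by 86: particular solution (1118, -15050); reduce u mod 28: (26, -347).
General solution: u = 26 + 28t, v = -347 - 377t for integer t.
123 ≤ 26 + 28t ≤ 344 gives t ∈ [4, 11], which is 8 values.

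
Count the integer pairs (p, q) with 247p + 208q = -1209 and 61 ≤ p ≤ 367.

19

gcd(247, 208) = 13.
By Bézout, 247×(-5) + 208×(6) = 13.
Particular solution: (1, -7).
General solution: p = 1 + 16t, q = -7 - 19t for integer t.
61 ≤ 1 + 16t ≤ 367 gives t ∈ [4, 22], which is 19 values.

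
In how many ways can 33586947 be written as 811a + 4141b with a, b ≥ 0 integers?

gcd(4141, 811) = 1  (4141 = 5·811 + 86, 811 = 9·86 + 37, 86 = 2·37 + 12, 37 = 3·12 + 1, 12 = 12·1).
Back-substituting, 811·(337) + 4141·(-66) = 1.
Scale by 33586947: one solution is (11318801139, -2216738502). Reduce a mod 4141: (2930, 7537).
General: a = 2930 + 4141t, b = 7537 - 811t.
a ≥ 0 ⇒ t ≥ 0; b ≥ 0 ⇒ t ≤ 9. So t ∈ [0, 9]: 10 solutions.

10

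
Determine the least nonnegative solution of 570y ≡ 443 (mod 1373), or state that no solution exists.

gcd(1373, 570) = 1.
1 divides 443, so solutions exist.
By Bézout, 570×(-330) + 1373×(137) = 1.
So 570×(-330) ≡ 1 (mod 1373); multiply by 443: y ≡ -146190 (mod 1373).
Smallest nonnegative: y = -146190 mod 1373 = 721.

721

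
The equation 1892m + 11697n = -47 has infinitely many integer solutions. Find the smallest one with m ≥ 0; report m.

4544

gcd(11697, 1892) = 1  (11697 = 6*1892 + 345, 1892 = 5*345 + 167, 345 = 2*167 + 11, 167 = 15*11 + 2, 11 = 5*2 + 1, 2 = 2*1).
1 divides -47, so solutions exist.
Back-substituting, 1892*(-5323) + 11697*(861) = 1.
Scale by -47/1 = -47: (m₀, n₀) = (250181, -40467).
General solution: m = 250181 + 11697t, n = -40467 - 1892t for integer t.
m ≥ 0: smallest is 250181 mod 11697 = 4544 (at t = -21), with n = -735.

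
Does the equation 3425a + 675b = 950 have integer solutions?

yes

gcd(3425, 675) = 25  (3425 = 5*675 + 50, 675 = 13*50 + 25, 50 = 2*25).
25 divides 950, so integer solutions exist.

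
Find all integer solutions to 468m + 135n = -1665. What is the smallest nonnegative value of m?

10

gcd(468, 135):
  468 = 3×135 + 63
  135 = 2×63 + 9
  63 = 7×9
so gcd(468, 135) = 9.
9 divides -1665, so solutions exist.
Back-substitute for Bézout coefficients:
  9 = 135 - 2×63
  ... = 468×(-2) + 135×(7)
Scale by -1665/9 = -185: (m₀, n₀) = (370, -1295).
General solution: m = 370 + 15t, n = -1295 - 52t for integer t.
m ≥ 0: smallest is 370 mod 15 = 10 (at t = -24), with n = -47.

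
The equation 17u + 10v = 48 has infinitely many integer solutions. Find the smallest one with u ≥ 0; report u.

4

gcd(17, 10):
  17 = 1×10 + 7
  10 = 1×7 + 3
  7 = 2×3 + 1
  3 = 3×1
so gcd(17, 10) = 1.
1 divides 48, so solutions exist.
Back-substitute for Bézout coefficients:
  1 = 7 - 2×3
  ... = 17×(3) + 10×(-5)
Scale by 48/1 = 48: (u₀, v₀) = (144, -240).
General solution: u = 144 + 10t, v = -240 - 17t for integer t.
u ≥ 0: smallest is 144 mod 10 = 4 (at t = -14), with v = -2.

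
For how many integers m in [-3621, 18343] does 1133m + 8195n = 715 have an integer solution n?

29

gcd(8195, 1133) = 11  (8195 = 7×1133 + 264, 1133 = 4×264 + 77, 264 = 3×77 + 33, 77 = 2×33 + 11, 33 = 3×11).
Back-substituting, 1133×(217) + 8195×(-30) = 11.
Scale by 65: particular solution (14105, -1950); reduce m mod 745: (695, -96).
General solution: m = 695 + 745t, n = -96 - 103t for integer t.
-3621 ≤ 695 + 745t ≤ 18343 gives t ∈ [-5, 23], which is 29 values.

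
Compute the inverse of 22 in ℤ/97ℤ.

75

gcd(97, 22):
  97 = 4*22 + 9
  22 = 2*9 + 4
  9 = 2*4 + 1
  4 = 4*1
so gcd(97, 22) = 1.
Back-substitute for Bézout coefficients:
  1 = 9 - 2*4
  ... = 22*(-22) + 97*(5)
So 22*-22 ≡ 1 (mod 97), and -22 mod 97 = 75.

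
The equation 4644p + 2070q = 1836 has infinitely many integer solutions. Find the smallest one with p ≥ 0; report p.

94

gcd(4644, 2070):
  4644 = 2×2070 + 504
  2070 = 4×504 + 54
  504 = 9×54 + 18
  54 = 3×18
so gcd(4644, 2070) = 18.
18 divides 1836, so solutions exist.
Back-substitute for Bézout coefficients:
  18 = 504 - 9×54
  ... = 4644×(37) + 2070×(-83)
Scale by 1836/18 = 102: (p₀, q₀) = (3774, -8466).
General solution: p = 3774 + 115t, q = -8466 - 258t for integer t.
p ≥ 0: smallest is 3774 mod 115 = 94 (at t = -32), with q = -210.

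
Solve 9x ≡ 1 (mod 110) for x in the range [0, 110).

gcd(110, 9):
  110 = 12·9 + 2
  9 = 4·2 + 1
  2 = 2·1
so gcd(110, 9) = 1.
Back-substitute for Bézout coefficients:
  1 = 9 - 4·2
  ... = 9·(49) + 110·(-4)
So 9·49 ≡ 1 (mod 110), and 49 mod 110 = 49.

49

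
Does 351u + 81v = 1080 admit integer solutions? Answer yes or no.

gcd(351, 81) = 27.
27 divides 1080, so integer solutions exist.

yes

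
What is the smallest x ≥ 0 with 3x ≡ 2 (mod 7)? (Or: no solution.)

gcd(7, 3) = 1  (7 = 2*3 + 1, 3 = 3*1).
1 divides 2, so solutions exist.
Back-substituting, 3*(-2) + 7*(1) = 1.
So 3*(-2) ≡ 1 (mod 7); multiply by 2: x ≡ -4 (mod 7).
Smallest nonnegative: x = -4 mod 7 = 3.

3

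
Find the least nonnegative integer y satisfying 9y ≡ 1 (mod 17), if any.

2

gcd(17, 9):
  17 = 1*9 + 8
  9 = 1*8 + 1
  8 = 8*1
so gcd(17, 9) = 1.
1 divides 1, so solutions exist.
Back-substitute for Bézout coefficients:
  1 = 9 - 1*8
  ... = 9*(2) + 17*(-1)
So 9*(2) ≡ 1 (mod 17); multiply by 1: y ≡ 2 (mod 17).
Smallest nonnegative: y = 2 mod 17 = 2.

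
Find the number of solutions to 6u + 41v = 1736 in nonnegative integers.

7

gcd(41, 6) = 1.
By Bézout, 6×(7) + 41×(-1) = 1.
One solution: (16, 40).
General: u = 16 + 41t, v = 40 - 6t.
u ≥ 0 ⇒ t ≥ 0; v ≥ 0 ⇒ t ≤ 6. So t ∈ [0, 6]: 7 solutions.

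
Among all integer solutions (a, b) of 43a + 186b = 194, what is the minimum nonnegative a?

104

gcd(186, 43) = 1.
1 divides 194, so solutions exist.
By Bézout, 43×(13) + 186×(-3) = 1.
Scale by 194/1 = 194: (a₀, b₀) = (2522, -582).
General solution: a = 2522 + 186t, b = -582 - 43t for integer t.
a ≥ 0: smallest is 2522 mod 186 = 104 (at t = -13), with b = -23.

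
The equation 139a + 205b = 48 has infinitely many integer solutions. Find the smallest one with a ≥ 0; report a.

167

gcd(205, 139):
  205 = 1×139 + 66
  139 = 2×66 + 7
  66 = 9×7 + 3
  7 = 2×3 + 1
  3 = 3×1
so gcd(205, 139) = 1.
1 divides 48, so solutions exist.
Back-substitute for Bézout coefficients:
  1 = 7 - 2×3
  ... = 139×(59) + 205×(-40)
Scale by 48/1 = 48: (a₀, b₀) = (2832, -1920).
General solution: a = 2832 + 205t, b = -1920 - 139t for integer t.
a ≥ 0: smallest is 2832 mod 205 = 167 (at t = -13), with b = -113.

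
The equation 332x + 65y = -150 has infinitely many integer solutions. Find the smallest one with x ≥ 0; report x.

25

gcd(332, 65):
  332 = 5·65 + 7
  65 = 9·7 + 2
  7 = 3·2 + 1
  2 = 2·1
so gcd(332, 65) = 1.
1 divides -150, so solutions exist.
Back-substitute for Bézout coefficients:
  1 = 7 - 3·2
  ... = 332·(28) + 65·(-143)
Scale by -150/1 = -150: (x₀, y₀) = (-4200, 21450).
General solution: x = -4200 + 65t, y = 21450 - 332t for integer t.
x ≥ 0: smallest is -4200 mod 65 = 25 (at t = 65), with y = -130.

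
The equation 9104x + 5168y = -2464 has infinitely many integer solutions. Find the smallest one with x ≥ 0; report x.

gcd(9104, 5168) = 16.
16 divides -2464, so solutions exist.
By Bézout, 9104×(151) + 5168×(-266) = 16.
Scale by -2464/16 = -154: (x₀, y₀) = (-23254, 40964).
General solution: x = -23254 + 323t, y = 40964 - 569t for integer t.
x ≥ 0: smallest is -23254 mod 323 = 2 (at t = 72), with y = -4.

2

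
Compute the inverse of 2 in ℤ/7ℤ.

4

gcd(7, 2) = 1.
By Bézout, 2×(-3) + 7×(1) = 1.
So 2×-3 ≡ 1 (mod 7), and -3 mod 7 = 4.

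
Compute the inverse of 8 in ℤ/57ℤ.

50

gcd(57, 8) = 1  (57 = 7·8 + 1, 8 = 8·1).
Back-substituting, 8·(-7) + 57·(1) = 1.
So 8·-7 ≡ 1 (mod 57), and -7 mod 57 = 50.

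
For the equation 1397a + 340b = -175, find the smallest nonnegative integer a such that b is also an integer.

gcd(1397, 340):
  1397 = 4·340 + 37
  340 = 9·37 + 7
  37 = 5·7 + 2
  7 = 3·2 + 1
  2 = 2·1
so gcd(1397, 340) = 1.
1 divides -175, so solutions exist.
Back-substitute for Bézout coefficients:
  1 = 7 - 3·2
  ... = 1397·(-147) + 340·(604)
Scale by -175/1 = -175: (a₀, b₀) = (25725, -105700).
General solution: a = 25725 + 340t, b = -105700 - 1397t for integer t.
a ≥ 0: smallest is 25725 mod 340 = 225 (at t = -75), with b = -925.

225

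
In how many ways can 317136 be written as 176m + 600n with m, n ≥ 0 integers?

24

gcd(600, 176) = 8.
By Bézout, 176×(-17) + 600×(5) = 8.
One solution: (36, 518).
General: m = 36 + 75t, n = 518 - 22t.
m ≥ 0 ⇒ t ≥ 0; n ≥ 0 ⇒ t ≤ 23. So t ∈ [0, 23]: 24 solutions.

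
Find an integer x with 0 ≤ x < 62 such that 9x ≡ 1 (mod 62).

7

gcd(62, 9):
  62 = 6·9 + 8
  9 = 1·8 + 1
  8 = 8·1
so gcd(62, 9) = 1.
Back-substitute for Bézout coefficients:
  1 = 9 - 1·8
  ... = 9·(7) + 62·(-1)
So 9·7 ≡ 1 (mod 62), and 7 mod 62 = 7.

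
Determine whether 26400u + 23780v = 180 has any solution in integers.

gcd(26400, 23780) = 20  (26400 = 1×23780 + 2620, 23780 = 9×2620 + 200, 2620 = 13×200 + 20, 200 = 10×20).
20 divides 180, so integer solutions exist.

yes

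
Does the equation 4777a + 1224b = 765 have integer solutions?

yes

gcd(4777, 1224) = 17  (4777 = 3*1224 + 1105, 1224 = 1*1105 + 119, 1105 = 9*119 + 34, 119 = 3*34 + 17, 34 = 2*17).
17 divides 765, so integer solutions exist.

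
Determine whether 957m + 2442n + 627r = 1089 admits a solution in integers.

gcd(2442, 957) = 33.
gcd(33, 627) = 33.
33 divides 1089, so integer solutions exist.

yes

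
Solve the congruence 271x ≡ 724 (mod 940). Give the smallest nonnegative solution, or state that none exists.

464

gcd(940, 271):
  940 = 3*271 + 127
  271 = 2*127 + 17
  127 = 7*17 + 8
  17 = 2*8 + 1
  8 = 8*1
so gcd(940, 271) = 1.
1 divides 724, so solutions exist.
Back-substitute for Bézout coefficients:
  1 = 17 - 2*8
  ... = 271*(111) + 940*(-32)
So 271*(111) ≡ 1 (mod 940); multiply by 724: x ≡ 80364 (mod 940).
Smallest nonnegative: x = 80364 mod 940 = 464.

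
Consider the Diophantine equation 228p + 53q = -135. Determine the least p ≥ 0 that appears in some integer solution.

28

gcd(228, 53):
  228 = 4*53 + 16
  53 = 3*16 + 5
  16 = 3*5 + 1
  5 = 5*1
so gcd(228, 53) = 1.
1 divides -135, so solutions exist.
Back-substitute for Bézout coefficients:
  1 = 16 - 3*5
  ... = 228*(10) + 53*(-43)
Scale by -135/1 = -135: (p₀, q₀) = (-1350, 5805).
General solution: p = -1350 + 53t, q = 5805 - 228t for integer t.
p ≥ 0: smallest is -1350 mod 53 = 28 (at t = 26), with q = -123.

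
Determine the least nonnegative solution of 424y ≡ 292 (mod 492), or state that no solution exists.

gcd(492, 424) = 4  (492 = 1·424 + 68, 424 = 6·68 + 16, 68 = 4·16 + 4, 16 = 4·4).
4 divides 292, so solutions exist.
Back-substituting, 424·(-29) + 492·(25) = 4.
So 424·(-29) ≡ 4 (mod 492); multiply by 73: y ≡ -2117 (mod 123).
Smallest nonnegative: y = -2117 mod 123 = 97.

97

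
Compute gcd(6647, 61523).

17

gcd(61523, 6647):
  61523 = 9·6647 + 1700
  6647 = 3·1700 + 1547
  1700 = 1·1547 + 153
  1547 = 10·153 + 17
  153 = 9·17
so gcd(61523, 6647) = 17.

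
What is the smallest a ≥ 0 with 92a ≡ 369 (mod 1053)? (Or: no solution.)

gcd(1053, 92):
  1053 = 11·92 + 41
  92 = 2·41 + 10
  41 = 4·10 + 1
  10 = 10·1
so gcd(1053, 92) = 1.
1 divides 369, so solutions exist.
Back-substitute for Bézout coefficients:
  1 = 41 - 4·10
  ... = 92·(-103) + 1053·(9)
So 92·(-103) ≡ 1 (mod 1053); multiply by 369: a ≡ -38007 (mod 1053).
Smallest nonnegative: a = -38007 mod 1053 = 954.

954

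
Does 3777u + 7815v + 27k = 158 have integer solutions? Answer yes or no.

no

gcd(7815, 3777) = 3  (7815 = 2*3777 + 261, 3777 = 14*261 + 123, 261 = 2*123 + 15, 123 = 8*15 + 3, 15 = 5*3).
gcd(3, 27) = 3.
3 does not divide 158 (remainder 2), so no integer solutions.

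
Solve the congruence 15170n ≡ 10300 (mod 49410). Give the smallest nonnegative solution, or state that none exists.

2906

gcd(49410, 15170) = 10.
10 divides 10300, so solutions exist.
By Bézout, 15170×(-1609) + 49410×(494) = 10.
So 15170×(-1609) ≡ 10 (mod 49410); multiply by 1030: n ≡ -1657270 (mod 4941).
Smallest nonnegative: n = -1657270 mod 4941 = 2906.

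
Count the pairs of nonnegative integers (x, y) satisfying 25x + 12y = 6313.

gcd(25, 12) = 1.
By Bézout, 25×(1) + 12×(-2) = 1.
One solution: (1, 524).
General: x = 1 + 12t, y = 524 - 25t.
x ≥ 0 ⇒ t ≥ 0; y ≥ 0 ⇒ t ≤ 20. So t ∈ [0, 20]: 21 solutions.

21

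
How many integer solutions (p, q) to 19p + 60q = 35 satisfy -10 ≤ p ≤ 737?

gcd(60, 19):
  60 = 3*19 + 3
  19 = 6*3 + 1
  3 = 3*1
so gcd(60, 19) = 1.
Back-substitute for Bézout coefficients:
  1 = 19 - 6*3
  ... = 19*(19) + 60*(-6)
Scale by 35: particular solution (665, -210); reduce p mod 60: (5, -1).
General solution: p = 5 + 60t, q = -1 - 19t for integer t.
-10 ≤ 5 + 60t ≤ 737 gives t ∈ [0, 12], which is 13 values.

13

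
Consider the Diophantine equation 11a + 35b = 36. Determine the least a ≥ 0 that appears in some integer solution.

16

gcd(35, 11) = 1.
1 divides 36, so solutions exist.
By Bézout, 11×(16) + 35×(-5) = 1.
Scale by 36/1 = 36: (a₀, b₀) = (576, -180).
General solution: a = 576 + 35t, b = -180 - 11t for integer t.
a ≥ 0: smallest is 576 mod 35 = 16 (at t = -16), with b = -4.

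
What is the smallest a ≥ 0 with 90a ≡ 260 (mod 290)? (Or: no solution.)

gcd(290, 90) = 10  (290 = 3×90 + 20, 90 = 4×20 + 10, 20 = 2×10).
10 divides 260, so solutions exist.
Back-substituting, 90×(13) + 290×(-4) = 10.
So 90×(13) ≡ 10 (mod 290); multiply by 26: a ≡ 338 (mod 29).
Smallest nonnegative: a = 338 mod 29 = 19.

19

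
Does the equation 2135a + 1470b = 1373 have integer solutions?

no

gcd(2135, 1470) = 35  (2135 = 1*1470 + 665, 1470 = 2*665 + 140, 665 = 4*140 + 105, 140 = 1*105 + 35, 105 = 3*35).
35 does not divide 1373 (remainder 8), so no integer solutions.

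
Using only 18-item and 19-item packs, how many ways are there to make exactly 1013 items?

3

Need nonnegative integers with 18j + 19k = 1013.
gcd(18, 19) = 1, and 18·(-1) + 19·(1) = 1.
So (j₀, k₀) = (-1013, 1013); general j = -1013 + 19t, k = 1013 - 18t.
j ≥ 0 ⇒ t ≥ 54; k ≥ 0 ⇒ t ≤ 56. That's 3 values of t.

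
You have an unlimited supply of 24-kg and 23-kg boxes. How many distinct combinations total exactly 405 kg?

Need nonnegative integers with 24j + 23k = 405.
gcd(24, 23) = 1, and 24·(1) + 23·(-1) = 1.
So (j₀, k₀) = (405, -405); general j = 405 + 23t, k = -405 - 24t.
j ≥ 0 ⇒ t ≥ -17; k ≥ 0 ⇒ t ≤ -17. That's 1 value of t.

1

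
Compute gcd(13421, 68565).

1

gcd(68565, 13421) = 1  (68565 = 5×13421 + 1460, 13421 = 9×1460 + 281, 1460 = 5×281 + 55, 281 = 5×55 + 6, 55 = 9×6 + 1, 6 = 6×1).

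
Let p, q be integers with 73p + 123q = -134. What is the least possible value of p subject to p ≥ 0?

106

gcd(123, 73):
  123 = 1·73 + 50
  73 = 1·50 + 23
  50 = 2·23 + 4
  23 = 5·4 + 3
  4 = 1·3 + 1
  3 = 3·1
so gcd(123, 73) = 1.
1 divides -134, so solutions exist.
Back-substitute for Bézout coefficients:
  1 = 4 - 1·3
  ... = 73·(-32) + 123·(19)
Scale by -134/1 = -134: (p₀, q₀) = (4288, -2546).
General solution: p = 4288 + 123t, q = -2546 - 73t for integer t.
p ≥ 0: smallest is 4288 mod 123 = 106 (at t = -34), with q = -64.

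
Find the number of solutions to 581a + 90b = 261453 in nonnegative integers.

5

gcd(581, 90):
  581 = 6·90 + 41
  90 = 2·41 + 8
  41 = 5·8 + 1
  8 = 8·1
so gcd(581, 90) = 1.
Back-substitute for Bézout coefficients:
  1 = 41 - 5·8
  ... = 581·(11) + 90·(-71)
Scale by 261453: one solution is (2875983, -18563163). Reduce a mod 90: (33, 2692).
General: a = 33 + 90t, b = 2692 - 581t.
a ≥ 0 ⇒ t ≥ 0; b ≥ 0 ⇒ t ≤ 4. So t ∈ [0, 4]: 5 solutions.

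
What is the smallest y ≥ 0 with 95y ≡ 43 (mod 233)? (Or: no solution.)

231

gcd(233, 95) = 1  (233 = 2·95 + 43, 95 = 2·43 + 9, 43 = 4·9 + 7, 9 = 1·7 + 2, 7 = 3·2 + 1, 2 = 2·1).
1 divides 43, so solutions exist.
Back-substituting, 95·(-103) + 233·(42) = 1.
So 95·(-103) ≡ 1 (mod 233); multiply by 43: y ≡ -4429 (mod 233).
Smallest nonnegative: y = -4429 mod 233 = 231.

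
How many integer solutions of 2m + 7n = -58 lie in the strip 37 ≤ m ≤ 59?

gcd(7, 2) = 1  (7 = 3*2 + 1, 2 = 2*1).
Back-substituting, 2*(-3) + 7*(1) = 1.
Scale by -58: particular solution (174, -58); reduce m mod 7: (6, -10).
General solution: m = 6 + 7t, n = -10 - 2t for integer t.
37 ≤ 6 + 7t ≤ 59 gives t ∈ [5, 7], which is 3 values.

3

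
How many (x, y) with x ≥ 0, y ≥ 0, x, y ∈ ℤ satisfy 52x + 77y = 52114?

gcd(77, 52) = 1.
By Bézout, 52·(-37) + 77·(25) = 1.
One solution: (16, 666).
General: x = 16 + 77t, y = 666 - 52t.
x ≥ 0 ⇒ t ≥ 0; y ≥ 0 ⇒ t ≤ 12. So t ∈ [0, 12]: 13 solutions.

13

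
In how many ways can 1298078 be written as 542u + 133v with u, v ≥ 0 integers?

18

gcd(542, 133) = 1.
By Bézout, 542·(40) + 133·(-163) = 1.
One solution: (53, 9544).
General: u = 53 + 133t, v = 9544 - 542t.
u ≥ 0 ⇒ t ≥ 0; v ≥ 0 ⇒ t ≤ 17. So t ∈ [0, 17]: 18 solutions.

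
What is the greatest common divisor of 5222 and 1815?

1

gcd(5222, 1815):
  5222 = 2*1815 + 1592
  1815 = 1*1592 + 223
  1592 = 7*223 + 31
  223 = 7*31 + 6
  31 = 5*6 + 1
  6 = 6*1
so gcd(5222, 1815) = 1.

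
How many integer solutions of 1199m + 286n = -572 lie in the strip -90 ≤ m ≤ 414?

19

gcd(1199, 286) = 11.
By Bézout, 1199·(-5) + 286·(21) = 11.
Particular solution: (0, -2).
General solution: m = 0 + 26t, n = -2 - 109t for integer t.
-90 ≤ 0 + 26t ≤ 414 gives t ∈ [-3, 15], which is 19 values.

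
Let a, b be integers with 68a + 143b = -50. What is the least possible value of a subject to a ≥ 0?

gcd(143, 68) = 1  (143 = 2×68 + 7, 68 = 9×7 + 5, 7 = 1×5 + 2, 5 = 2×2 + 1, 2 = 2×1).
1 divides -50, so solutions exist.
Back-substituting, 68×(61) + 143×(-29) = 1.
Scale by -50/1 = -50: (a₀, b₀) = (-3050, 1450).
General solution: a = -3050 + 143t, b = 1450 - 68t for integer t.
a ≥ 0: smallest is -3050 mod 143 = 96 (at t = 22), with b = -46.

96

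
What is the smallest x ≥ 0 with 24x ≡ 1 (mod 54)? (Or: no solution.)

gcd(54, 24) = 6  (54 = 2*24 + 6, 24 = 4*6).
6 does not divide 1, so the congruence has no solution.

no solution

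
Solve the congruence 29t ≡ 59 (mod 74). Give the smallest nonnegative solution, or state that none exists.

gcd(74, 29) = 1  (74 = 2*29 + 16, 29 = 1*16 + 13, 16 = 1*13 + 3, 13 = 4*3 + 1, 3 = 3*1).
1 divides 59, so solutions exist.
Back-substituting, 29*(23) + 74*(-9) = 1.
So 29*(23) ≡ 1 (mod 74); multiply by 59: t ≡ 1357 (mod 74).
Smallest nonnegative: t = 1357 mod 74 = 25.

25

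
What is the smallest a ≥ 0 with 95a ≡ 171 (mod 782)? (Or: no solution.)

471

gcd(782, 95) = 1.
1 divides 171, so solutions exist.
By Bézout, 95·(-107) + 782·(13) = 1.
So 95·(-107) ≡ 1 (mod 782); multiply by 171: a ≡ -18297 (mod 782).
Smallest nonnegative: a = -18297 mod 782 = 471.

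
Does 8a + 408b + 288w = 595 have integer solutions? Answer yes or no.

gcd(408, 8) = 8.
gcd(8, 288) = 8.
8 does not divide 595 (remainder 3), so no integer solutions.

no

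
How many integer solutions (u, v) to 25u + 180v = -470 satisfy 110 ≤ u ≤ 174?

2

gcd(180, 25) = 5  (180 = 7*25 + 5, 25 = 5*5).
Back-substituting, 25*(-7) + 180*(1) = 5.
Scale by -94: particular solution (658, -94); reduce u mod 36: (10, -4).
General solution: u = 10 + 36t, v = -4 - 5t for integer t.
110 ≤ 10 + 36t ≤ 174 gives t ∈ [3, 4], which is 2 values.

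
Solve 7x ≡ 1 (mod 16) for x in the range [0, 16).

gcd(16, 7) = 1  (16 = 2×7 + 2, 7 = 3×2 + 1, 2 = 2×1).
Back-substituting, 7×(7) + 16×(-3) = 1.
So 7×7 ≡ 1 (mod 16), and 7 mod 16 = 7.

7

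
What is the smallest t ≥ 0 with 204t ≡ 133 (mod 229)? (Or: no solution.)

gcd(229, 204) = 1  (229 = 1*204 + 25, 204 = 8*25 + 4, 25 = 6*4 + 1, 4 = 4*1).
1 divides 133, so solutions exist.
Back-substituting, 204*(-55) + 229*(49) = 1.
So 204*(-55) ≡ 1 (mod 229); multiply by 133: t ≡ -7315 (mod 229).
Smallest nonnegative: t = -7315 mod 229 = 13.

13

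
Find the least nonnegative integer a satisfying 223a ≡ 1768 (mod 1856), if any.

gcd(1856, 223):
  1856 = 8*223 + 72
  223 = 3*72 + 7
  72 = 10*7 + 2
  7 = 3*2 + 1
  2 = 2*1
so gcd(1856, 223) = 1.
1 divides 1768, so solutions exist.
Back-substitute for Bézout coefficients:
  1 = 7 - 3*2
  ... = 223*(799) + 1856*(-96)
So 223*(799) ≡ 1 (mod 1856); multiply by 1768: a ≡ 1412632 (mod 1856).
Smallest nonnegative: a = 1412632 mod 1856 = 216.

216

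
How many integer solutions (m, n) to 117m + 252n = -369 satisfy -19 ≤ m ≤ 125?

gcd(252, 117) = 9.
By Bézout, 117·(13) + 252·(-6) = 9.
Particular solution: (27, -14).
General solution: m = 27 + 28t, n = -14 - 13t for integer t.
-19 ≤ 27 + 28t ≤ 125 gives t ∈ [-1, 3], which is 5 values.

5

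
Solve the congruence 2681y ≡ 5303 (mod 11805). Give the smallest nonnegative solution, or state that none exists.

2503

gcd(11805, 2681) = 1.
1 divides 5303, so solutions exist.
By Bézout, 2681×(-3844) + 11805×(873) = 1.
So 2681×(-3844) ≡ 1 (mod 11805); multiply by 5303: y ≡ -20384732 (mod 11805).
Smallest nonnegative: y = -20384732 mod 11805 = 2503.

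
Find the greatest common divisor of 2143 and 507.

1

gcd(2143, 507) = 1  (2143 = 4·507 + 115, 507 = 4·115 + 47, 115 = 2·47 + 21, 47 = 2·21 + 5, 21 = 4·5 + 1, 5 = 5·1).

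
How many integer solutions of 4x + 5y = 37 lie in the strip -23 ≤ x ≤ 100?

25

gcd(5, 4) = 1  (5 = 1*4 + 1, 4 = 4*1).
Back-substituting, 4*(-1) + 5*(1) = 1.
Scale by 37: particular solution (-37, 37); reduce x mod 5: (3, 5).
General solution: x = 3 + 5t, y = 5 - 4t for integer t.
-23 ≤ 3 + 5t ≤ 100 gives t ∈ [-5, 19], which is 25 values.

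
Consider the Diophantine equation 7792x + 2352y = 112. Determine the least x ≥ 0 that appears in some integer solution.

gcd(7792, 2352) = 16.
16 divides 112, so solutions exist.
By Bézout, 7792*(16) + 2352*(-53) = 16.
Scale by 112/16 = 7: (x₀, y₀) = (112, -371).
General solution: x = 112 + 147t, y = -371 - 487t for integer t.
x ≥ 0: smallest is 112 mod 147 = 112 (at t = 0), with y = -371.

112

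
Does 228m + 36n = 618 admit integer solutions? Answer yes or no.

no

gcd(228, 36) = 12  (228 = 6*36 + 12, 36 = 3*12).
12 does not divide 618 (remainder 6), so no integer solutions.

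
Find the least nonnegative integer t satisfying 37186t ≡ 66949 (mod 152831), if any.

78201

gcd(152831, 37186) = 1.
1 divides 66949, so solutions exist.
By Bézout, 37186*(-37544) + 152831*(9135) = 1.
So 37186*(-37544) ≡ 1 (mod 152831); multiply by 66949: t ≡ -2513533256 (mod 152831).
Smallest nonnegative: t = -2513533256 mod 152831 = 78201.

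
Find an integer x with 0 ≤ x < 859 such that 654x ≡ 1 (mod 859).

gcd(859, 654) = 1.
By Bézout, 654×(-88) + 859×(67) = 1.
So 654×-88 ≡ 1 (mod 859), and -88 mod 859 = 771.

771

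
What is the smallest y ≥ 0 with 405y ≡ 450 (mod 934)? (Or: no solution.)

520

gcd(934, 405):
  934 = 2*405 + 124
  405 = 3*124 + 33
  124 = 3*33 + 25
  33 = 1*25 + 8
  25 = 3*8 + 1
  8 = 8*1
so gcd(934, 405) = 1.
1 divides 450, so solutions exist.
Back-substitute for Bézout coefficients:
  1 = 25 - 3*8
  ... = 405*(-113) + 934*(49)
So 405*(-113) ≡ 1 (mod 934); multiply by 450: y ≡ -50850 (mod 934).
Smallest nonnegative: y = -50850 mod 934 = 520.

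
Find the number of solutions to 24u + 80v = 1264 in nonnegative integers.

gcd(80, 24) = 8.
By Bézout, 24·(-3) + 80·(1) = 8.
One solution: (6, 14).
General: u = 6 + 10t, v = 14 - 3t.
u ≥ 0 ⇒ t ≥ 0; v ≥ 0 ⇒ t ≤ 4. So t ∈ [0, 4]: 5 solutions.

5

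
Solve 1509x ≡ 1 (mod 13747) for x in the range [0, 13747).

12836

gcd(13747, 1509) = 1  (13747 = 9·1509 + 166, 1509 = 9·166 + 15, 166 = 11·15 + 1, 15 = 15·1).
Back-substituting, 1509·(-911) + 13747·(100) = 1.
So 1509·-911 ≡ 1 (mod 13747), and -911 mod 13747 = 12836.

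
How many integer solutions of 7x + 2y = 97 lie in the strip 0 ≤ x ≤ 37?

gcd(7, 2) = 1  (7 = 3·2 + 1, 2 = 2·1).
Back-substituting, 7·(1) + 2·(-3) = 1.
Scale by 97: particular solution (97, -291); reduce x mod 2: (1, 45).
General solution: x = 1 + 2t, y = 45 - 7t for integer t.
0 ≤ 1 + 2t ≤ 37 gives t ∈ [0, 18], which is 19 values.

19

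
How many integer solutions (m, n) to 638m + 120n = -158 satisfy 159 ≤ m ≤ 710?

gcd(638, 120) = 2  (638 = 5×120 + 38, 120 = 3×38 + 6, 38 = 6×6 + 2, 6 = 3×2).
Back-substituting, 638×(19) + 120×(-101) = 2.
Scale by -79: particular solution (-1501, 7979); reduce m mod 60: (59, -315).
General solution: m = 59 + 60t, n = -315 - 319t for integer t.
159 ≤ 59 + 60t ≤ 710 gives t ∈ [2, 10], which is 9 values.

9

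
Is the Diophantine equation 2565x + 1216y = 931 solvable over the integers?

yes

gcd(2565, 1216) = 19.
19 divides 931, so integer solutions exist.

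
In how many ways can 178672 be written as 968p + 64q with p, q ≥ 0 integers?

gcd(968, 64) = 8.
By Bézout, 968·(1) + 64·(-15) = 8.
One solution: (6, 2701).
General: p = 6 + 8t, q = 2701 - 121t.
p ≥ 0 ⇒ t ≥ 0; q ≥ 0 ⇒ t ≤ 22. So t ∈ [0, 22]: 23 solutions.

23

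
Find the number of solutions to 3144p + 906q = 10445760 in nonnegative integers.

gcd(3144, 906):
  3144 = 3×906 + 426
  906 = 2×426 + 54
  426 = 7×54 + 48
  54 = 1×48 + 6
  48 = 8×6
so gcd(3144, 906) = 6.
Back-substitute for Bézout coefficients:
  6 = 54 - 1×48
  ... = 3144×(-17) + 906×(59)
Scale by 1740960: one solution is (-29596320, 102716640). Reduce p mod 151: (133, 11068).
General: p = 133 + 151t, q = 11068 - 524t.
p ≥ 0 ⇒ t ≥ 0; q ≥ 0 ⇒ t ≤ 21. So t ∈ [0, 21]: 22 solutions.

22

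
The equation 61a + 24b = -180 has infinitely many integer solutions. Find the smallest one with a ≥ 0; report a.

gcd(61, 24):
  61 = 2×24 + 13
  24 = 1×13 + 11
  13 = 1×11 + 2
  11 = 5×2 + 1
  2 = 2×1
so gcd(61, 24) = 1.
1 divides -180, so solutions exist.
Back-substitute for Bézout coefficients:
  1 = 11 - 5×2
  ... = 61×(-11) + 24×(28)
Scale by -180/1 = -180: (a₀, b₀) = (1980, -5040).
General solution: a = 1980 + 24t, b = -5040 - 61t for integer t.
a ≥ 0: smallest is 1980 mod 24 = 12 (at t = -82), with b = -38.

12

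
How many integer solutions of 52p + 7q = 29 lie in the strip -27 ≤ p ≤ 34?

9

gcd(52, 7):
  52 = 7·7 + 3
  7 = 2·3 + 1
  3 = 3·1
so gcd(52, 7) = 1.
Back-substitute for Bézout coefficients:
  1 = 7 - 2·3
  ... = 52·(-2) + 7·(15)
Scale by 29: particular solution (-58, 435); reduce p mod 7: (5, -33).
General solution: p = 5 + 7t, q = -33 - 52t for integer t.
-27 ≤ 5 + 7t ≤ 34 gives t ∈ [-4, 4], which is 9 values.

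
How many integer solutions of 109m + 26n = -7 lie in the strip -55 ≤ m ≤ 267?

gcd(109, 26):
  109 = 4×26 + 5
  26 = 5×5 + 1
  5 = 5×1
so gcd(109, 26) = 1.
Back-substitute for Bézout coefficients:
  1 = 26 - 5×5
  ... = 109×(-5) + 26×(21)
Scale by -7: particular solution (35, -147); reduce m mod 26: (9, -38).
General solution: m = 9 + 26t, n = -38 - 109t for integer t.
-55 ≤ 9 + 26t ≤ 267 gives t ∈ [-2, 9], which is 12 values.

12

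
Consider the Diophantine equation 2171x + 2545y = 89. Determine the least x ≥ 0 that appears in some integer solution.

619

gcd(2545, 2171) = 1.
1 divides 89, so solutions exist.
By Bézout, 2171×(-279) + 2545×(238) = 1.
Scale by 89/1 = 89: (x₀, y₀) = (-24831, 21182).
General solution: x = -24831 + 2545t, y = 21182 - 2171t for integer t.
x ≥ 0: smallest is -24831 mod 2545 = 619 (at t = 10), with y = -528.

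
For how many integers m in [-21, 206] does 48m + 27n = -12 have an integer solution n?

25

gcd(48, 27) = 3.
By Bézout, 48×(4) + 27×(-7) = 3.
Particular solution: (2, -4).
General solution: m = 2 + 9t, n = -4 - 16t for integer t.
-21 ≤ 2 + 9t ≤ 206 gives t ∈ [-2, 22], which is 25 values.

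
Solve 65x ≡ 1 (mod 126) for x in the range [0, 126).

95

gcd(126, 65):
  126 = 1*65 + 61
  65 = 1*61 + 4
  61 = 15*4 + 1
  4 = 4*1
so gcd(126, 65) = 1.
Back-substitute for Bézout coefficients:
  1 = 61 - 15*4
  ... = 65*(-31) + 126*(16)
So 65*-31 ≡ 1 (mod 126), and -31 mod 126 = 95.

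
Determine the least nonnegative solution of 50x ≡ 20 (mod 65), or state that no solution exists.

gcd(65, 50) = 5.
5 divides 20, so solutions exist.
By Bézout, 50*(4) + 65*(-3) = 5.
So 50*(4) ≡ 5 (mod 65); multiply by 4: x ≡ 16 (mod 13).
Smallest nonnegative: x = 16 mod 13 = 3.

3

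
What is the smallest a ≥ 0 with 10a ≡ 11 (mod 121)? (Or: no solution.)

110

gcd(121, 10):
  121 = 12×10 + 1
  10 = 10×1
so gcd(121, 10) = 1.
1 divides 11, so solutions exist.
Back-substitute for Bézout coefficients:
  1 = 121 - 12×10
  ... = 10×(-12) + 121×(1)
So 10×(-12) ≡ 1 (mod 121); multiply by 11: a ≡ -132 (mod 121).
Smallest nonnegative: a = -132 mod 121 = 110.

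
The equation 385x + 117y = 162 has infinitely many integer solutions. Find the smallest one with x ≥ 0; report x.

108

gcd(385, 117):
  385 = 3*117 + 34
  117 = 3*34 + 15
  34 = 2*15 + 4
  15 = 3*4 + 3
  4 = 1*3 + 1
  3 = 3*1
so gcd(385, 117) = 1.
1 divides 162, so solutions exist.
Back-substitute for Bézout coefficients:
  1 = 4 - 1*3
  ... = 385*(31) + 117*(-102)
Scale by 162/1 = 162: (x₀, y₀) = (5022, -16524).
General solution: x = 5022 + 117t, y = -16524 - 385t for integer t.
x ≥ 0: smallest is 5022 mod 117 = 108 (at t = -42), with y = -354.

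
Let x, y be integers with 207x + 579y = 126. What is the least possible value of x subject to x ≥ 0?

gcd(579, 207):
  579 = 2·207 + 165
  207 = 1·165 + 42
  165 = 3·42 + 39
  42 = 1·39 + 3
  39 = 13·3
so gcd(579, 207) = 3.
3 divides 126, so solutions exist.
Back-substitute for Bézout coefficients:
  3 = 42 - 1·39
  ... = 207·(14) + 579·(-5)
Scale by 126/3 = 42: (x₀, y₀) = (588, -210).
General solution: x = 588 + 193t, y = -210 - 69t for integer t.
x ≥ 0: smallest is 588 mod 193 = 9 (at t = -3), with y = -3.

9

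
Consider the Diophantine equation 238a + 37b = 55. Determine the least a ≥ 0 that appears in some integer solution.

gcd(238, 37) = 1  (238 = 6×37 + 16, 37 = 2×16 + 5, 16 = 3×5 + 1, 5 = 5×1).
1 divides 55, so solutions exist.
Back-substituting, 238×(7) + 37×(-45) = 1.
Scale by 55/1 = 55: (a₀, b₀) = (385, -2475).
General solution: a = 385 + 37t, b = -2475 - 238t for integer t.
a ≥ 0: smallest is 385 mod 37 = 15 (at t = -10), with b = -95.

15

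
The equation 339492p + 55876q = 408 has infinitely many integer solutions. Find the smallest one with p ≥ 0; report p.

gcd(339492, 55876) = 4.
4 divides 408, so solutions exist.
By Bézout, 339492·(2282) + 55876·(-13865) = 4.
Scale by 408/4 = 102: (p₀, q₀) = (232764, -1414230).
General solution: p = 232764 + 13969t, q = -1414230 - 84873t for integer t.
p ≥ 0: smallest is 232764 mod 13969 = 9260 (at t = -16), with q = -56262.

9260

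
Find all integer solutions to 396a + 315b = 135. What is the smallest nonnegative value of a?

gcd(396, 315):
  396 = 1·315 + 81
  315 = 3·81 + 72
  81 = 1·72 + 9
  72 = 8·9
so gcd(396, 315) = 9.
9 divides 135, so solutions exist.
Back-substitute for Bézout coefficients:
  9 = 81 - 1·72
  ... = 396·(4) + 315·(-5)
Scale by 135/9 = 15: (a₀, b₀) = (60, -75).
General solution: a = 60 + 35t, b = -75 - 44t for integer t.
a ≥ 0: smallest is 60 mod 35 = 25 (at t = -1), with b = -31.

25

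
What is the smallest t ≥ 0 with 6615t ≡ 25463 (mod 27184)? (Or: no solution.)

3201

gcd(27184, 6615):
  27184 = 4·6615 + 724
  6615 = 9·724 + 99
  724 = 7·99 + 31
  99 = 3·31 + 6
  31 = 5·6 + 1
  6 = 6·1
so gcd(27184, 6615) = 1.
1 divides 25463, so solutions exist.
Back-substitute for Bézout coefficients:
  1 = 31 - 5·6
  ... = 6615·(-4393) + 27184·(1069)
So 6615·(-4393) ≡ 1 (mod 27184); multiply by 25463: t ≡ -111858959 (mod 27184).
Smallest nonnegative: t = -111858959 mod 27184 = 3201.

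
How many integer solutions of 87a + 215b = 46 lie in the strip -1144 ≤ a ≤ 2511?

gcd(215, 87) = 1.
By Bézout, 87·(-42) + 215·(17) = 1.
Particular solution: (3, -1).
General solution: a = 3 + 215t, b = -1 - 87t for integer t.
-1144 ≤ 3 + 215t ≤ 2511 gives t ∈ [-5, 11], which is 17 values.

17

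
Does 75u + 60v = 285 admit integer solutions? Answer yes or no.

yes

gcd(75, 60):
  75 = 1·60 + 15
  60 = 4·15
so gcd(75, 60) = 15.
15 divides 285, so integer solutions exist.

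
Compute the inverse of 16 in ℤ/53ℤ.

10

gcd(53, 16) = 1.
By Bézout, 16*(10) + 53*(-3) = 1.
So 16*10 ≡ 1 (mod 53), and 10 mod 53 = 10.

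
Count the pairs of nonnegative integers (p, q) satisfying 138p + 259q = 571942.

16

gcd(259, 138) = 1  (259 = 1·138 + 121, 138 = 1·121 + 17, 121 = 7·17 + 2, 17 = 8·2 + 1, 2 = 2·1).
Back-substituting, 138·(122) + 259·(-65) = 1.
Scale by 571942: one solution is (69776924, -37176230). Reduce p mod 259: (252, 2074).
General: p = 252 + 259t, q = 2074 - 138t.
p ≥ 0 ⇒ t ≥ 0; q ≥ 0 ⇒ t ≤ 15. So t ∈ [0, 15]: 16 solutions.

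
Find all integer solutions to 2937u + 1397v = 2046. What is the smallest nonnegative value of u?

gcd(2937, 1397):
  2937 = 2×1397 + 143
  1397 = 9×143 + 110
  143 = 1×110 + 33
  110 = 3×33 + 11
  33 = 3×11
so gcd(2937, 1397) = 11.
11 divides 2046, so solutions exist.
Back-substitute for Bézout coefficients:
  11 = 110 - 3×33
  ... = 2937×(-39) + 1397×(82)
Scale by 2046/11 = 186: (u₀, v₀) = (-7254, 15252).
General solution: u = -7254 + 127t, v = 15252 - 267t for integer t.
u ≥ 0: smallest is -7254 mod 127 = 112 (at t = 58), with v = -234.

112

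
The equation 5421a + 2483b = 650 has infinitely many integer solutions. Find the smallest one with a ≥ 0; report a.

gcd(5421, 2483) = 13  (5421 = 2·2483 + 455, 2483 = 5·455 + 208, 455 = 2·208 + 39, 208 = 5·39 + 13, 39 = 3·13).
13 divides 650, so solutions exist.
Back-substituting, 5421·(-60) + 2483·(131) = 13.
Scale by 650/13 = 50: (a₀, b₀) = (-3000, 6550).
General solution: a = -3000 + 191t, b = 6550 - 417t for integer t.
a ≥ 0: smallest is -3000 mod 191 = 56 (at t = 16), with b = -122.

56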